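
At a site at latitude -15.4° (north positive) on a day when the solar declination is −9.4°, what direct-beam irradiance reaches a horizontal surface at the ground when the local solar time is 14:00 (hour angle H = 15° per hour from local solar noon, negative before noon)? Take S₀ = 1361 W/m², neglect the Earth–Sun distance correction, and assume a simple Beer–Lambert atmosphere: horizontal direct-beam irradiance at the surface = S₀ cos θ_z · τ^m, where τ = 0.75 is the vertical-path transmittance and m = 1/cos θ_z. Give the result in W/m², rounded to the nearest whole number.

847 W/m²

Hour angle H = 15° × (14 − 12) = 30.00°.
With φ = -15.4°, δ = -9.4°, H = 30.00°: sin φ sin δ = 0.0434, cos φ cos δ cos H = 0.8237, so cos θ_z = 0.8671.
Air mass m = 1/cos θ_z = 1/0.8671 = 1.153; τ^m = 0.75^1.153 = 0.7177.
Surface direct beam = 1361 × 0.8671 × 0.7177 = 846.97 W/m².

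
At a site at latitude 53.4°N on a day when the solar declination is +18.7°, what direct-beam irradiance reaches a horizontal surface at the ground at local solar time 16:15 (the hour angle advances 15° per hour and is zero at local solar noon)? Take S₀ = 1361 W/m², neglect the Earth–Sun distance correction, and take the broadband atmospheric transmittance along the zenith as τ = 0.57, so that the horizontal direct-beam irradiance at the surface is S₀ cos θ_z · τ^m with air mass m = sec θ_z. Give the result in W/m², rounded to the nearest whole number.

Hour angle H = 15° × (16.25 − 12) = 63.75°.
cos θ_z = sin φ sin δ + cos φ cos δ cos H = (0.8028)(0.3206) + (0.5962)(0.9472)(0.4423) = 0.5072.
Air mass m = 1/cos θ_z = 1/0.5072 = 1.972; τ^m = 0.57^1.972 = 0.3301.
Surface direct beam = 1361 × 0.5072 × 0.3301 = 227.87 W/m².

228 W/m²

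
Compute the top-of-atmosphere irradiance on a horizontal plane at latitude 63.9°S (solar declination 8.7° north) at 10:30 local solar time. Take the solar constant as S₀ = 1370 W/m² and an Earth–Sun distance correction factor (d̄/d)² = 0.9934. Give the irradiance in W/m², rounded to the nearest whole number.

Hour angle H = 15° × (10.5 − 12) = -22.50°.
cos θ_z = sin φ sin δ + cos φ cos δ cos H = (-0.8980)(0.1513) + (0.4399)(0.9885)(0.9239) = 0.2659.
Top-of-atmosphere irradiance = S₀ (d̄/d)² cos θ_z = 1370 × 0.9934 × 0.2659 = 361.88 W/m².

362 W/m²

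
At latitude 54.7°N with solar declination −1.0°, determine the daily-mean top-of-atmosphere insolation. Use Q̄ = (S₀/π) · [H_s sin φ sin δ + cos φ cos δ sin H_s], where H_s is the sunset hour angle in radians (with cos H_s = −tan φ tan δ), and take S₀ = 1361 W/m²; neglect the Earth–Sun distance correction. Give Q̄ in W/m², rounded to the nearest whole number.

241 W/m²

−tan φ tan δ = −(1.4124)(-0.0175) = 0.0247; H_s = arccos(0.0247) = 88.58°. In radians, H_s = 1.5460.
H_s sin φ sin δ = 1.5460 × 0.8161 × -0.0175 = -0.0221.
cos φ cos δ sin H_s = 0.5779 × 0.9998 × 0.9997 = 0.5776.
Q̄ = (1361/π) × (-0.0221 + 0.5776) = 433.22 × 0.5555 = 240.65 W/m².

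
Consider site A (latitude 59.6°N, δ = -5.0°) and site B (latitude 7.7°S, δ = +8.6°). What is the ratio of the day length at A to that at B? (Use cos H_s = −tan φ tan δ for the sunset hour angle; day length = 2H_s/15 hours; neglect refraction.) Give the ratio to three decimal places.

A: H_s = arccos(−tan 59.6° · tan -5.0°) = 81.42°, so 2H_s/15 = 10.8560 h.
B: H_s = arccos(−tan -7.7° · tan 8.6°) = 88.83°, so 2H_s/15 = 11.8440 h.
Ratio A/B = 10.8560 / 11.8440 = 0.9166.

0.917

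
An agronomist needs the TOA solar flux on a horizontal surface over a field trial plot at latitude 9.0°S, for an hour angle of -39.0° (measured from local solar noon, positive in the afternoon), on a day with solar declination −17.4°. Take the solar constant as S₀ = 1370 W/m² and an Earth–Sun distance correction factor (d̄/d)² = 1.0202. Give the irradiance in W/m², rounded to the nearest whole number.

cos θ_z = sin(-9.0°) sin(-17.4°) + cos(-9.0°) cos(-17.4°) cos(-39.00°) = 0.0468 + 0.7325 = 0.7793.
Top-of-atmosphere irradiance = S₀ (d̄/d)² cos θ_z = 1370 × 1.0202 × 0.7793 = 1089.21 W/m².

1089 W/m²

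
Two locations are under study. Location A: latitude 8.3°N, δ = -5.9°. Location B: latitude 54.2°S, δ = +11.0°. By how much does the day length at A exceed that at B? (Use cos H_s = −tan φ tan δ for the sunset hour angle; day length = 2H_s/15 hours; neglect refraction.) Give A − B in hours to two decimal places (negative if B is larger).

A: H_s = arccos(−tan 8.3° · tan -5.9°) = 89.14°, so 2H_s/15 = 11.8853 h.
B: H_s = arccos(−tan -54.2° · tan 11.0°) = 74.36°, so 2H_s/15 = 9.9147 h.
A − B = 11.8853 − 9.9147 = 1.9706 h.

+1.97 h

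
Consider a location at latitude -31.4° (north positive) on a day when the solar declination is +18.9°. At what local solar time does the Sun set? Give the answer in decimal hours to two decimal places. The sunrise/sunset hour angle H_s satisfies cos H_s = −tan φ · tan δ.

The sunset hour angle satisfies cos H_s = −tan φ tan δ = 0.2090, giving H_s = 77.94°.
Sunset is at 12 + H_s/15 = 12 + 5.196 = 17.196 h local solar time.

17.20 h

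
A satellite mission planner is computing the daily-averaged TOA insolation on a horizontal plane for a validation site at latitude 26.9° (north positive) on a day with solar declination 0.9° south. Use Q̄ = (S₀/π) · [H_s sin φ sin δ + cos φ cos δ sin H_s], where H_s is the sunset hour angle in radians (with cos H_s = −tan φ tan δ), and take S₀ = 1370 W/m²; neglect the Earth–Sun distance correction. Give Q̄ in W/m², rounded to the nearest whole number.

The sunset hour angle satisfies cos H_s = −tan φ tan δ = 0.0080, giving H_s = 89.54°. In radians, H_s = 1.5628.
H_s sin φ sin δ = 1.5628 × 0.4524 × -0.0157 = -0.0111.
cos φ cos δ sin H_s = 0.8918 × 0.9999 × 1.0000 = 0.8917.
Q̄ = (1370/π) × (-0.0111 + 0.8917) = 436.08 × 0.8806 = 384.01 W/m².

384 W/m²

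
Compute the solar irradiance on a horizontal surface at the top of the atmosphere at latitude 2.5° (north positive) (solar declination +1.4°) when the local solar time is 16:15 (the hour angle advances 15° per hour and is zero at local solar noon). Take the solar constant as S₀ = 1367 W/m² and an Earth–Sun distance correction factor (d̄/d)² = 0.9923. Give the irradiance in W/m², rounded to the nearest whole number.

Hour angle H = 15° × (16.25 − 12) = 63.75°.
With φ = 2.5°, δ = 1.4°, H = 63.75°: sin φ sin δ = 0.0011, cos φ cos δ cos H = 0.4417, so cos θ_z = 0.4428.
Top-of-atmosphere irradiance = S₀ (d̄/d)² cos θ_z = 1367 × 0.9923 × 0.4428 = 600.65 W/m².

601 W/m²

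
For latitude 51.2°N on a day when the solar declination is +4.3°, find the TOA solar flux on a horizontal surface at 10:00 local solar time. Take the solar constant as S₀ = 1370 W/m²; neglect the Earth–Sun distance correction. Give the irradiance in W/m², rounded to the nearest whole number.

821 W/m²

Hour angle H = 15° × (10 − 12) = -30.00°.
cos θ_z = sin(51.2°) sin(4.3°) + cos(51.2°) cos(4.3°) cos(-30.00°) = 0.0584 + 0.5411 = 0.5995.
Top-of-atmosphere irradiance = S₀ cos θ_z = 1370 × 0.5995 = 821.32 W/m².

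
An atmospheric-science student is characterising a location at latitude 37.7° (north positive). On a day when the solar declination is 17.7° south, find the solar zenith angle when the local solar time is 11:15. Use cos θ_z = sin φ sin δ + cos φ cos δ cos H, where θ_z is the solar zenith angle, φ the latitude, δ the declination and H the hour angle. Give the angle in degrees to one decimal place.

Hour angle H = 15° × (11.25 − 12) = -11.25°.
cos θ_z = sin φ sin δ + cos φ cos δ cos H = (0.6115)(-0.3040) + (0.7912)(0.9527)(0.9808) = 0.5534.
θ_z = arccos(0.5534) = 56.40°.

56.4°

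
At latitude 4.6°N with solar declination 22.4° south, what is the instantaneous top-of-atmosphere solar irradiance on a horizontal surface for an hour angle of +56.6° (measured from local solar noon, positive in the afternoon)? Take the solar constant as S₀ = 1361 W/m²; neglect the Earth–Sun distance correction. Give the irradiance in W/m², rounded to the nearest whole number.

649 W/m²

With φ = 4.6°, δ = -22.4°, H = 56.60°: sin φ sin δ = -0.0306, cos φ cos δ cos H = 0.5073, so cos θ_z = 0.4767.
Top-of-atmosphere irradiance = S₀ cos θ_z = 1361 × 0.4767 = 648.79 W/m².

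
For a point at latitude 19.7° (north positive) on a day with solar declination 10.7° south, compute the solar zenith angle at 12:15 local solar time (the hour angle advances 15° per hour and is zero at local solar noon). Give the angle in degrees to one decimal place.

Hour angle H = 15° × (12.25 − 12) = 3.75°.
cos θ_z = sin φ sin δ + cos φ cos δ cos H = (0.3371)(-0.1857) + (0.9415)(0.9826)(0.9979) = 0.8606.
θ_z = arccos(0.8606) = 30.62°.

30.6°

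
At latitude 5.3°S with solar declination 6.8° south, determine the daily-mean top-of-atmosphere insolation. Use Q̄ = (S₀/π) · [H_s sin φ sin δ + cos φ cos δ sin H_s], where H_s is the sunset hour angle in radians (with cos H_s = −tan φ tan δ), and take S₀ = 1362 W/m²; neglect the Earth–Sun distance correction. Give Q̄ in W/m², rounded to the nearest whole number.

436 W/m²

−tan φ tan δ = −(-0.0928)(-0.1192) = -0.0111; H_s = arccos(-0.0111) = 90.64°. In radians, H_s = 1.5820.
H_s sin φ sin δ = 1.5820 × -0.0924 × -0.1184 = 0.0173.
cos φ cos δ sin H_s = 0.9957 × 0.9930 × 0.9999 = 0.9886.
Q̄ = (1362/π) × (0.0173 + 0.9886) = 433.54 × 1.0059 = 436.10 W/m².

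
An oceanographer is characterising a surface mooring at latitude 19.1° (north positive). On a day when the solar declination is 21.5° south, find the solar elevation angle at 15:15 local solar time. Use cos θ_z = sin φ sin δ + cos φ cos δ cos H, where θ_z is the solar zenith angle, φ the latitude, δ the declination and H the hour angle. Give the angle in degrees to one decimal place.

27.4°

Hour angle H = 15° × (15.25 − 12) = 48.75°.
With φ = 19.1°, δ = -21.5°, H = 48.75°: sin φ sin δ = -0.1199, cos φ cos δ cos H = 0.5797, so cos θ_z = 0.4598.
θ_z = arccos(0.4598) = 62.63°, so the elevation is 90° − 62.63° = 27.37°.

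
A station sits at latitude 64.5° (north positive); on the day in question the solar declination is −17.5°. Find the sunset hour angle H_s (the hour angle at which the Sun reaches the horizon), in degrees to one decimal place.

48.6°

−tan φ tan δ = −(2.0965)(-0.3153) = 0.6610; H_s = arccos(0.6610) = 48.62°.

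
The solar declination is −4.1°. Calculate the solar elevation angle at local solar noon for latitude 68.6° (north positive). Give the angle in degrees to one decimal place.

At local solar noon the hour angle is zero, so the elevation is 90° − |φ − δ| = 90° − |68.6° − (-4.1°)| = 90° − 72.7° = 17.3°.

17.3°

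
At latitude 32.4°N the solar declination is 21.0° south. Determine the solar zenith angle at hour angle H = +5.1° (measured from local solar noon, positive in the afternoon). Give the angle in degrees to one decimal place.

cos θ_z = sin(32.4°) sin(-21.0°) + cos(32.4°) cos(-21.0°) cos(5.10°) = -0.1920 + 0.7851 = 0.5931.
θ_z = arccos(0.5931) = 53.62°.

53.6°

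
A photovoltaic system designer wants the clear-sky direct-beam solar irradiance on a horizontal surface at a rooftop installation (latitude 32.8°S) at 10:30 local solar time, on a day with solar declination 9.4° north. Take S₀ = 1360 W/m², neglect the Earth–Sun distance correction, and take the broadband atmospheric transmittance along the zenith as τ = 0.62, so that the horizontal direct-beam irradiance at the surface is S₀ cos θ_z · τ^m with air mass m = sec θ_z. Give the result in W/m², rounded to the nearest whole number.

Hour angle H = 15° × (10.5 − 12) = -22.50°.
With φ = -32.8°, δ = 9.4°, H = -22.50°: sin φ sin δ = -0.0885, cos φ cos δ cos H = 0.7662, so cos θ_z = 0.6777.
Air mass m = 1/cos θ_z = 1/0.6777 = 1.476; τ^m = 0.62^1.476 = 0.4938.
Surface direct beam = 1360 × 0.6777 × 0.4938 = 455.12 W/m².

455 W/m²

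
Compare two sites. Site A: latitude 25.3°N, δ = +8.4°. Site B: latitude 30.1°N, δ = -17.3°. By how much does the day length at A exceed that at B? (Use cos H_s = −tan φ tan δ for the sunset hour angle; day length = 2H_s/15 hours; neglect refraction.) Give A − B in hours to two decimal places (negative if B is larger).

+1.92 h

A: H_s = arccos(−tan 25.3° · tan 8.4°) = 94.00°, so 2H_s/15 = 12.5333 h.
B: H_s = arccos(−tan 30.1° · tan -17.3°) = 79.60°, so 2H_s/15 = 10.6133 h.
A − B = 12.5333 − 10.6133 = 1.9200 h.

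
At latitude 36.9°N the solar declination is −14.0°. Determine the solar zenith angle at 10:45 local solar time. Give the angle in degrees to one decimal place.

53.9°

Hour angle H = 15° × (10.75 − 12) = -18.75°.
With φ = 36.9°, δ = -14.0°, H = -18.75°: sin φ sin δ = -0.1453, cos φ cos δ cos H = 0.7348, so cos θ_z = 0.5895.
θ_z = arccos(0.5895) = 53.88°.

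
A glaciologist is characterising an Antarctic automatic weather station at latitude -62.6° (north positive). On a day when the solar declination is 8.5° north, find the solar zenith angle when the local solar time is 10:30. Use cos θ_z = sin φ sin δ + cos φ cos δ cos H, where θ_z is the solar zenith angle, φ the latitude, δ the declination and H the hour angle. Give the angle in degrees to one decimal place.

73.2°

Hour angle H = 15° × (10.5 − 12) = -22.50°.
cos θ_z = sin φ sin δ + cos φ cos δ cos H = (-0.8878)(0.1478) + (0.4602)(0.9890)(0.9239) = 0.2893.
θ_z = arccos(0.2893) = 73.18°.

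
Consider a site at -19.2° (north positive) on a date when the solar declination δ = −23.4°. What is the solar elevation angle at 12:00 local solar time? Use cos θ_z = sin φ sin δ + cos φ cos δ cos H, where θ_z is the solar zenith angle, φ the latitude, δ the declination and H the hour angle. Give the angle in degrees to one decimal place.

85.8°

Hour angle H = 15° × (12 − 12) = 0.00°.
With φ = -19.2°, δ = -23.4°, H = 0.00°: sin φ sin δ = 0.1306, cos φ cos δ cos H = 0.8667, so cos θ_z = 0.9973.
θ_z = arccos(0.9973) = 4.21°, so the elevation is 90° − 4.21° = 85.79°.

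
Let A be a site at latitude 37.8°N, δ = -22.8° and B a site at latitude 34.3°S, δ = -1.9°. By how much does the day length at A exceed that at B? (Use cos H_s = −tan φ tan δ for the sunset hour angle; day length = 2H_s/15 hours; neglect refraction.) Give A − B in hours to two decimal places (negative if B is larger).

A: H_s = arccos(−tan 37.8° · tan -22.8°) = 70.97°, so 2H_s/15 = 9.4627 h.
B: H_s = arccos(−tan -34.3° · tan -1.9°) = 91.30°, so 2H_s/15 = 12.1733 h.
A − B = 9.4627 − 12.1733 = -2.7106 h.

-2.71 h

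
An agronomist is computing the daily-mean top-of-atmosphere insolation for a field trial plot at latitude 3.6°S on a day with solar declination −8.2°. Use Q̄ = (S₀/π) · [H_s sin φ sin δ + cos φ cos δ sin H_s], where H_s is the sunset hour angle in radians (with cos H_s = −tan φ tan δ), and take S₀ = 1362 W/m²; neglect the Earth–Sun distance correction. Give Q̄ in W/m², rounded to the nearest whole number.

434 W/m²

cos H_s = −tan(-3.6°) · tan(-8.2°) = -0.0091, so H_s = arccos(-0.0091) = 90.52°. In radians, H_s = 1.5799.
H_s sin φ sin δ = 1.5799 × -0.0628 × -0.1426 = 0.0141.
cos φ cos δ sin H_s = 0.9980 × 0.9898 × 1.0000 = 0.9878.
Q̄ = (1362/π) × (0.0141 + 0.9878) = 433.54 × 1.0019 = 434.36 W/m².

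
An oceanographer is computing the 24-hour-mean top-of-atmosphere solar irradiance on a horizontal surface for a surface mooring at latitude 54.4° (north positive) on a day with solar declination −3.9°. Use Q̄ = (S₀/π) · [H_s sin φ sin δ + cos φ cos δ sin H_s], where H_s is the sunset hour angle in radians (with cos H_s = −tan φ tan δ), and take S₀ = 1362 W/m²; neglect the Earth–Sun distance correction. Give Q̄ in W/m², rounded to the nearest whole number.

215 W/m²

The sunset hour angle satisfies cos H_s = −tan φ tan δ = 0.0952, giving H_s = 84.54°. In radians, H_s = 1.4755.
H_s sin φ sin δ = 1.4755 × 0.8131 × -0.0680 = -0.0816.
cos φ cos δ sin H_s = 0.5821 × 0.9977 × 0.9955 = 0.5781.
Q̄ = (1362/π) × (-0.0816 + 0.5781) = 433.54 × 0.4965 = 215.25 W/m².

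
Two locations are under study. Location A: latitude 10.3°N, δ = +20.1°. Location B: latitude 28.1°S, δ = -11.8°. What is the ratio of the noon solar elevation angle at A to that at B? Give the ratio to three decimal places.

A: 90° − |10.3 − (20.1)| = 80.20°.
B: 90° − |-28.1 − (-11.8)| = 73.70°.
Ratio A/B = 80.2000 / 73.7000 = 1.0882.

1.088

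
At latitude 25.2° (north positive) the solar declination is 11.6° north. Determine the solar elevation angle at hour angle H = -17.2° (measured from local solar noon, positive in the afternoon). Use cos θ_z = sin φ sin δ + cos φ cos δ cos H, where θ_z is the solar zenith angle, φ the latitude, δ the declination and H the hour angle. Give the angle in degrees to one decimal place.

68.8°

cos θ_z = sin(25.2°) sin(11.6°) + cos(25.2°) cos(11.6°) cos(-17.20°) = 0.0856 + 0.8467 = 0.9323.
θ_z = arccos(0.9323) = 21.20°, so the elevation is 90° − 21.20° = 68.80°.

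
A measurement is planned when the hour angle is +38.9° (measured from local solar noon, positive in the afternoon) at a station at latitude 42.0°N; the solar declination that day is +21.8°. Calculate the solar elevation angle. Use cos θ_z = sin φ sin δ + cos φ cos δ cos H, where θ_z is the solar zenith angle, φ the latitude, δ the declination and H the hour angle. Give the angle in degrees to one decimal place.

cos θ_z = sin(42.0°) sin(21.8°) + cos(42.0°) cos(21.8°) cos(38.90°) = 0.2485 + 0.5370 = 0.7855.
θ_z = arccos(0.7855) = 38.23°, so the elevation is 90° − 38.23° = 51.77°.

51.8°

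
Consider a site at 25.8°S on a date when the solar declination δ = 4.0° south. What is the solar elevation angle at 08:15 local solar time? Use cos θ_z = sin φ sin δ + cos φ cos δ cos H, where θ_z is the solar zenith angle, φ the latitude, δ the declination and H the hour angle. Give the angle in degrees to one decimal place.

32.0°

Hour angle H = 15° × (8.25 − 12) = -56.25°.
With φ = -25.8°, δ = -4.0°, H = -56.25°: sin φ sin δ = 0.0304, cos φ cos δ cos H = 0.4990, so cos θ_z = 0.5294.
θ_z = arccos(0.5294) = 58.04°, so the elevation is 90° − 58.04° = 31.96°.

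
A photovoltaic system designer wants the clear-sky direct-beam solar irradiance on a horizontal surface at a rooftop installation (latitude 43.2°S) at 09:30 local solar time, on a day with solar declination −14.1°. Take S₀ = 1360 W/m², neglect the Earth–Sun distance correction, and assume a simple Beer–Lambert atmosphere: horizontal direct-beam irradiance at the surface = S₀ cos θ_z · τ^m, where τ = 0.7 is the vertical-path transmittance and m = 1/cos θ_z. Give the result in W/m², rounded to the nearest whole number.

606 W/m²

Hour angle H = 15° × (9.5 − 12) = -37.50°.
cos θ_z = sin φ sin δ + cos φ cos δ cos H = (-0.6845)(-0.2436) + (0.7290)(0.9699)(0.7934) = 0.7277.
Air mass m = 1/cos θ_z = 1/0.7277 = 1.374; τ^m = 0.7^1.374 = 0.6126.
Surface direct beam = 1360 × 0.7277 × 0.6126 = 606.27 W/m².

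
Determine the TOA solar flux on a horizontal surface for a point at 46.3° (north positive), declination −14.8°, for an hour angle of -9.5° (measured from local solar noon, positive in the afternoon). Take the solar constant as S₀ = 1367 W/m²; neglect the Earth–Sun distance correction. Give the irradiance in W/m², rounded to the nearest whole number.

cos θ_z = sin(46.3°) sin(-14.8°) + cos(46.3°) cos(-14.8°) cos(-9.50°) = -0.1847 + 0.6588 = 0.4741.
Top-of-atmosphere irradiance = S₀ cos θ_z = 1367 × 0.4741 = 648.09 W/m².

648 W/m²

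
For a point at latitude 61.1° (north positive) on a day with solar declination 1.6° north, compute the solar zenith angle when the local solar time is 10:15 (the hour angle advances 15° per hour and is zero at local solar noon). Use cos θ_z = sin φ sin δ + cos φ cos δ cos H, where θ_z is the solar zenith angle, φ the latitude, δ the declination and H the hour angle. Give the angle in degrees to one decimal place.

62.8°

Hour angle H = 15° × (10.25 − 12) = -26.25°.
With φ = 61.1°, δ = 1.6°, H = -26.25°: sin φ sin δ = 0.0244, cos φ cos δ cos H = 0.4333, so cos θ_z = 0.4577.
θ_z = arccos(0.4577) = 62.76°.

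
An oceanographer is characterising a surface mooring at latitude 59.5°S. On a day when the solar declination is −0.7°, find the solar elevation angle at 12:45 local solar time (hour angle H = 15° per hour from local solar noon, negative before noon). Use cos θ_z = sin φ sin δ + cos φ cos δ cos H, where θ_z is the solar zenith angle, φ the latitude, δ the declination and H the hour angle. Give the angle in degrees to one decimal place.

30.5°

Hour angle H = 15° × (12.75 − 12) = 11.25°.
cos θ_z = sin(-59.5°) sin(-0.7°) + cos(-59.5°) cos(-0.7°) cos(11.25°) = 0.0105 + 0.4977 = 0.5082.
θ_z = arccos(0.5082) = 59.46°, so the elevation is 90° − 59.46° = 30.54°.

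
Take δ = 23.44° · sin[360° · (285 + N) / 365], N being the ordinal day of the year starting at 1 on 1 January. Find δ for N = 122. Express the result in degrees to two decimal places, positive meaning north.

+15.51°

360 × (285 + 122) / 365 = 401.425°; sin(401.425°) = 0.6616.
δ = 23.44 × 0.6616 = 15.508° ≈ +15.51°.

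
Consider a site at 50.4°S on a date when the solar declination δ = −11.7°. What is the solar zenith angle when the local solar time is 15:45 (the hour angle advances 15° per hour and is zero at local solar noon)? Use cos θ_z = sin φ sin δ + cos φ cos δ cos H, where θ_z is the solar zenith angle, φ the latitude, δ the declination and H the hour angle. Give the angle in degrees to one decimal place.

59.8°

Hour angle H = 15° × (15.75 − 12) = 56.25°.
cos θ_z = sin φ sin δ + cos φ cos δ cos H = (-0.7705)(-0.2028) + (0.6374)(0.9792)(0.5556) = 0.5030.
θ_z = arccos(0.5030) = 59.80°.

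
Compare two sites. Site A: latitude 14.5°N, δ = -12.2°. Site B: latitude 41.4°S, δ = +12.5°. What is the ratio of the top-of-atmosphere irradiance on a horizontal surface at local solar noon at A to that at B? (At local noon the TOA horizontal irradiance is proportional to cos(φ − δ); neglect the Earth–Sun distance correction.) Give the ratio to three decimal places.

A: cos θ_z = cos(14.5° − (-12.2°)) = 0.8934.
B: cos θ_z = cos(-41.4° − (12.5°)) = 0.5892.
Ratio A/B = 0.8934 / 0.5892 = 1.5163.

1.516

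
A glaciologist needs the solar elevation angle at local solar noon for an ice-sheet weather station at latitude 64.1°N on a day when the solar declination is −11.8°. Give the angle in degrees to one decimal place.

14.1°

At local solar noon the hour angle is zero, so the elevation is 90° − |φ − δ| = 90° − |64.1° − (-11.8°)| = 90° − 75.9° = 14.1°.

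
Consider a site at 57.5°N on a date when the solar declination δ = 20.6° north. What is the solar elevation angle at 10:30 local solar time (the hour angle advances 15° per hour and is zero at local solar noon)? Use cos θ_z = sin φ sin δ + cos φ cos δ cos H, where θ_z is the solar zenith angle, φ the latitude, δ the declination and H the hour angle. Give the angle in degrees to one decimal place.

Hour angle H = 15° × (10.5 − 12) = -22.50°.
With φ = 57.5°, δ = 20.6°, H = -22.50°: sin φ sin δ = 0.2967, cos φ cos δ cos H = 0.4647, so cos θ_z = 0.7614.
θ_z = arccos(0.7614) = 40.41°, so the elevation is 90° − 40.41° = 49.59°.

49.6°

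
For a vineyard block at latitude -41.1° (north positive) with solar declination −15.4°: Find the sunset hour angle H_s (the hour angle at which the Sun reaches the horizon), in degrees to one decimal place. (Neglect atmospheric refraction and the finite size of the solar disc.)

−tan φ tan δ = −(-0.8724)(-0.2754) = -0.2403; H_s = arccos(-0.2403) = 103.90°.

103.9°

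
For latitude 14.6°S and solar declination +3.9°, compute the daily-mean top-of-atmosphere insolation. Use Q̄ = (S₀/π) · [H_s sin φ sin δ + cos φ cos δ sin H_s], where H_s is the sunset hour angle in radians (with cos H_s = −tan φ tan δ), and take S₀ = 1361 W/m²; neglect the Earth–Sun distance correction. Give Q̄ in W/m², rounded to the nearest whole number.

cos H_s = −tan(-14.6°) · tan(3.9°) = 0.0178, so H_s = arccos(0.0178) = 88.98°. In radians, H_s = 1.5530.
H_s sin φ sin δ = 1.5530 × -0.2521 × 0.0680 = -0.0266.
cos φ cos δ sin H_s = 0.9677 × 0.9977 × 0.9998 = 0.9653.
Q̄ = (1361/π) × (-0.0266 + 0.9653) = 433.22 × 0.9387 = 406.66 W/m².

407 W/m²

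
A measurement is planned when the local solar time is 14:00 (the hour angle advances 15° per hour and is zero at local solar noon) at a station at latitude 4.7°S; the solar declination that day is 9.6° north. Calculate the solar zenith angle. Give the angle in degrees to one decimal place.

33.1°

Hour angle H = 15° × (14 − 12) = 30.00°.
cos θ_z = sin(-4.7°) sin(9.6°) + cos(-4.7°) cos(9.6°) cos(30.00°) = -0.0137 + 0.8510 = 0.8373.
θ_z = arccos(0.8373) = 33.14°.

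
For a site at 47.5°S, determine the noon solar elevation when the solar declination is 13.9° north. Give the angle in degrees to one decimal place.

28.6°

At local solar noon the hour angle is zero, so the elevation is 90° − |φ − δ| = 90° − |-47.5° − (13.9°)| = 90° − 61.4° = 28.6°.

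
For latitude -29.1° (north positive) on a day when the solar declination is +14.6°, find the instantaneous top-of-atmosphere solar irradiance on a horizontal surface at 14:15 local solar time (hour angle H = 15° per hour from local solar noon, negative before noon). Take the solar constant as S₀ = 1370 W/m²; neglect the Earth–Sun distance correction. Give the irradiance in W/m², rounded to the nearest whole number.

795 W/m²

Hour angle H = 15° × (14.25 − 12) = 33.75°.
cos θ_z = sin(-29.1°) sin(14.6°) + cos(-29.1°) cos(14.6°) cos(33.75°) = -0.1226 + 0.7031 = 0.5805.
Top-of-atmosphere irradiance = S₀ cos θ_z = 1370 × 0.5805 = 795.28 W/m².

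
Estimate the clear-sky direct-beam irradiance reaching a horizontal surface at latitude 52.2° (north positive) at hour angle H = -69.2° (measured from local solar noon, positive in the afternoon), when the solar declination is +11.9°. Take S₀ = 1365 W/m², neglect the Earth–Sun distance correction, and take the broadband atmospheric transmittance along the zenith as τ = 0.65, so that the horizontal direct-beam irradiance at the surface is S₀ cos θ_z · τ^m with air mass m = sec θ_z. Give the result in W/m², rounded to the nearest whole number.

With φ = 52.2°, δ = 11.9°, H = -69.20°: sin φ sin δ = 0.1629, cos φ cos δ cos H = 0.2130, so cos θ_z = 0.3759.
Air mass m = 1/cos θ_z = 1/0.3759 = 2.660; τ^m = 0.65^2.660 = 0.3179.
Surface direct beam = 1365 × 0.3759 × 0.3179 = 163.12 W/m².

163 W/m²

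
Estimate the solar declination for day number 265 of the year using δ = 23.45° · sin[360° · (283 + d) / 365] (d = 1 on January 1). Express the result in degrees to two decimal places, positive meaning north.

-0.20°

360 × (283 + 265) / 365 = 540.493°; sin(540.493°) = -0.0086.
δ = 23.45 × -0.0086 = -0.202° ≈ -0.20°.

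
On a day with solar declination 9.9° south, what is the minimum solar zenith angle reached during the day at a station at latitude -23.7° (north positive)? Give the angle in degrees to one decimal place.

13.8°

At local solar noon the hour angle is zero, so the zenith angle is |φ − δ| = |-23.7° − (-9.9°)| = 13.8°.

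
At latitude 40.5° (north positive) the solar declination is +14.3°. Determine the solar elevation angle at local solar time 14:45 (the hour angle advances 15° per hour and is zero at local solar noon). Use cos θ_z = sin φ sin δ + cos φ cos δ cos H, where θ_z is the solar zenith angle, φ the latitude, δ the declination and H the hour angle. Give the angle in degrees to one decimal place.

45.6°

Hour angle H = 15° × (14.75 − 12) = 41.25°.
With φ = 40.5°, δ = 14.3°, H = 41.25°: sin φ sin δ = 0.1604, cos φ cos δ cos H = 0.5540, so cos θ_z = 0.7144.
θ_z = arccos(0.7144) = 44.41°, so the elevation is 90° − 44.41° = 45.59°.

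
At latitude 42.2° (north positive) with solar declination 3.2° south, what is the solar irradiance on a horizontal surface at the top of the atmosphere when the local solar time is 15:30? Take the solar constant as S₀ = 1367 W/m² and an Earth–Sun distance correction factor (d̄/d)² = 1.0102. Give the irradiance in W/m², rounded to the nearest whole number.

570 W/m²

Hour angle H = 15° × (15.5 − 12) = 52.50°.
cos θ_z = sin φ sin δ + cos φ cos δ cos H = (0.6717)(-0.0558) + (0.7408)(0.9984)(0.6088) = 0.4128.
Top-of-atmosphere irradiance = S₀ (d̄/d)² cos θ_z = 1367 × 1.0102 × 0.4128 = 570.05 W/m².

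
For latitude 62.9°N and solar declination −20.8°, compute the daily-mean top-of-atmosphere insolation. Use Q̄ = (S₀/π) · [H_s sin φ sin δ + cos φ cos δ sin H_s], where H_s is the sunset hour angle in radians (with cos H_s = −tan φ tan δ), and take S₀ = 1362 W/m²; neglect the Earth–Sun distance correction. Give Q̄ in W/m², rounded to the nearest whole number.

−tan φ tan δ = −(1.9542)(-0.3799) = 0.7424; H_s = arccos(0.7424) = 42.06°. In radians, H_s = 0.7341.
H_s sin φ sin δ = 0.7341 × 0.8902 × -0.3551 = -0.2321.
cos φ cos δ sin H_s = 0.4555 × 0.9348 × 0.6699 = 0.2852.
Q̄ = (1362/π) × (-0.2321 + 0.2852) = 433.54 × 0.0531 = 23.02 W/m².

23 W/m²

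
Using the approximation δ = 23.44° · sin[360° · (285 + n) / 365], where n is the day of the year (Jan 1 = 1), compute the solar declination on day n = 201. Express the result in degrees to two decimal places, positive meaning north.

360 × (285 + 201) / 365 = 479.342°; sin(479.342°) = 0.8717.
δ = 23.44 × 0.8717 = 20.433° ≈ +20.43°.

+20.43°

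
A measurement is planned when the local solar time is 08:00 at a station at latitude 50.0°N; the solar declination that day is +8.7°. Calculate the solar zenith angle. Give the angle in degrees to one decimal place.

64.3°

Hour angle H = 15° × (8 − 12) = -60.00°.
cos θ_z = sin φ sin δ + cos φ cos δ cos H = (0.7660)(0.1513) + (0.6428)(0.9885)(0.5000) = 0.4336.
θ_z = arccos(0.4336) = 64.30°.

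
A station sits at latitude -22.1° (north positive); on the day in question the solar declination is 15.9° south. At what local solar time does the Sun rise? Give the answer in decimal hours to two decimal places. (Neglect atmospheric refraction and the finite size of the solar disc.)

The sunset hour angle satisfies cos H_s = −tan φ tan δ = -0.1157, giving H_s = 96.64°.
Sunrise is at 12 − H_s/15 = 12 − 6.443 = 5.557 h local solar time.

5.56 h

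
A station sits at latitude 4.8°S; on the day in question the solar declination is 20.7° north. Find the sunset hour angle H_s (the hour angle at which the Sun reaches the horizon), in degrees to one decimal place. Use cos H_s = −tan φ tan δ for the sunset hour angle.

88.2°

cos H_s = −tan(-4.8°) · tan(20.7°) = 0.0317, so H_s = arccos(0.0317) = 88.18°.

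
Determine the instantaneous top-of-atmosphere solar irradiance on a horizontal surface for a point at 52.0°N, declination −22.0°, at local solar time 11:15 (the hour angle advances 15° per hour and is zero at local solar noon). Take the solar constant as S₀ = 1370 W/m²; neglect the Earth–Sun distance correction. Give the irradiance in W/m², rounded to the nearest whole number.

363 W/m²

Hour angle H = 15° × (11.25 − 12) = -11.25°.
cos θ_z = sin φ sin δ + cos φ cos δ cos H = (0.7880)(-0.3746) + (0.6157)(0.9272)(0.9808) = 0.2647.
Top-of-atmosphere irradiance = S₀ cos θ_z = 1370 × 0.2647 = 362.64 W/m².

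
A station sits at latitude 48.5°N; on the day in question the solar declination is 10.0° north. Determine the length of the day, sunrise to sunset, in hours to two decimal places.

13.53 hours

−tan φ tan δ = −(1.1303)(0.1763) = -0.1993; H_s = arccos(-0.1993) = 101.50°.
Day length = 2 H_s / 15° h⁻¹ = 203.00° / 15 = 13.533 h.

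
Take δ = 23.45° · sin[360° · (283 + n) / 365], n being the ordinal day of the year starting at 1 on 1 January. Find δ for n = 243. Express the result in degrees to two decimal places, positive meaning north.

360 × (283 + 243) / 365 = 518.795°; sin(518.795°) = 0.3617.
δ = 23.45 × 0.3617 = 8.482° ≈ +8.48°.

+8.48°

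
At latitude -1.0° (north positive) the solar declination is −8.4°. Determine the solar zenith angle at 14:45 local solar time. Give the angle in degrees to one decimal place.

Hour angle H = 15° × (14.75 − 12) = 41.25°.
cos θ_z = sin φ sin δ + cos φ cos δ cos H = (-0.0175)(-0.1461) + (0.9998)(0.9893)(0.7518) = 0.7462.
θ_z = arccos(0.7462) = 41.74°.

41.7°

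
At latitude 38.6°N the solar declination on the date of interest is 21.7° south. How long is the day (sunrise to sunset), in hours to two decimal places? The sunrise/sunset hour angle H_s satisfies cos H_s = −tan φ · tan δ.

9.53 hours

The sunset hour angle satisfies cos H_s = −tan φ tan δ = 0.3177, giving H_s = 71.48°.
Day length = 2 H_s / 15° h⁻¹ = 142.96° / 15 = 9.531 h.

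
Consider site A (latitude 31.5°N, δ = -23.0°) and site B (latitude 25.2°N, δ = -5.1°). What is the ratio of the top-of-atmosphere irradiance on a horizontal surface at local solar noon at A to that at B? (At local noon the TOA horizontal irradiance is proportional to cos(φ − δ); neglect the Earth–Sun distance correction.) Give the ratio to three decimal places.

0.673

A: cos θ_z = cos(31.5° − (-23.0°)) = 0.5807.
B: cos θ_z = cos(25.2° − (-5.1°)) = 0.8634.
Ratio A/B = 0.5807 / 0.8634 = 0.6726.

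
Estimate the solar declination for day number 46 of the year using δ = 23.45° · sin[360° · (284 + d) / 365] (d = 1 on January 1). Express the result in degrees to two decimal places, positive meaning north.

360 × (284 + 46) / 365 = 325.479°; sin(325.479°) = -0.5667.
δ = 23.45 × -0.5667 = -13.289° ≈ -13.29°.

-13.29°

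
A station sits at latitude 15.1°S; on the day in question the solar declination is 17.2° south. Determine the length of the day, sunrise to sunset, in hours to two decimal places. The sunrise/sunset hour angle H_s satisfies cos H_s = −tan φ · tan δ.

−tan φ tan δ = −(-0.2698)(-0.3096) = -0.0835; H_s = arccos(-0.0835) = 94.79°.
Day length = 2 H_s / 15° h⁻¹ = 189.58° / 15 = 12.639 h.

12.64 hours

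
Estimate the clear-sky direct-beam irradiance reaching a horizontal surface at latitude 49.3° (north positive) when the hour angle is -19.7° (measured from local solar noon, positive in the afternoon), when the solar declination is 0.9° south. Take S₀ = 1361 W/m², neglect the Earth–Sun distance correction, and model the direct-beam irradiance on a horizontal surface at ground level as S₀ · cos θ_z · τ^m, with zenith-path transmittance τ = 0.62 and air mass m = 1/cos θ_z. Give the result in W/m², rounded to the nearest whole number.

cos θ_z = sin φ sin δ + cos φ cos δ cos H = (0.7581)(-0.0157) + (0.6521)(0.9999)(0.9415) = 0.6020.
Air mass m = 1/cos θ_z = 1/0.6020 = 1.661; τ^m = 0.62^1.661 = 0.4520.
Surface direct beam = 1361 × 0.6020 × 0.4520 = 370.33 W/m².

370 W/m²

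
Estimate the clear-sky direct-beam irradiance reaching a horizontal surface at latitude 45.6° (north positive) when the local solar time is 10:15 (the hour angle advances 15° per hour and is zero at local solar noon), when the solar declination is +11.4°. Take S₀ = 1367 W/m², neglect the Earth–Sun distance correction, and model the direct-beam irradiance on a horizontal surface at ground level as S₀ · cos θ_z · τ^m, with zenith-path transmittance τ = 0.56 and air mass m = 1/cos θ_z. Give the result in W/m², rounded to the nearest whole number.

480 W/m²

Hour angle H = 15° × (10.25 − 12) = -26.25°.
cos θ_z = sin(45.6°) sin(11.4°) + cos(45.6°) cos(11.4°) cos(-26.25°) = 0.1412 + 0.6151 = 0.7563.
Air mass m = 1/cos θ_z = 1/0.7563 = 1.322; τ^m = 0.56^1.322 = 0.4646.
Surface direct beam = 1367 × 0.7563 × 0.4646 = 480.33 W/m².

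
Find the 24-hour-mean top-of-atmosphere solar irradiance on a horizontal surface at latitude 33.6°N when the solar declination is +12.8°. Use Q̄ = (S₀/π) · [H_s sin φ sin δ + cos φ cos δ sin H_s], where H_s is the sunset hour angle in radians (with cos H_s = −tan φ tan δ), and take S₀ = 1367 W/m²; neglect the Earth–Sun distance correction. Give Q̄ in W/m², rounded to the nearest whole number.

−tan φ tan δ = −(0.6644)(0.2272) = -0.1510; H_s = arccos(-0.1510) = 98.68°. In radians, H_s = 1.7223.
H_s sin φ sin δ = 1.7223 × 0.5534 × 0.2215 = 0.2111.
cos φ cos δ sin H_s = 0.8329 × 0.9751 × 0.9885 = 0.8028.
Q̄ = (1367/π) × (0.2111 + 0.8028) = 435.13 × 1.0139 = 441.18 W/m².

441 W/m²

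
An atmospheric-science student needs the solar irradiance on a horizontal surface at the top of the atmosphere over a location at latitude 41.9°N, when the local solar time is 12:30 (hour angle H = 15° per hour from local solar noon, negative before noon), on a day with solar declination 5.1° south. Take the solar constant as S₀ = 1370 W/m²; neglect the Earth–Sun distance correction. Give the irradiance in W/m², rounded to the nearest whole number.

926 W/m²

Hour angle H = 15° × (12.5 − 12) = 7.50°.
With φ = 41.9°, δ = -5.1°, H = 7.50°: sin φ sin δ = -0.0594, cos φ cos δ cos H = 0.7350, so cos θ_z = 0.6756.
Top-of-atmosphere irradiance = S₀ cos θ_z = 1370 × 0.6756 = 925.57 W/m².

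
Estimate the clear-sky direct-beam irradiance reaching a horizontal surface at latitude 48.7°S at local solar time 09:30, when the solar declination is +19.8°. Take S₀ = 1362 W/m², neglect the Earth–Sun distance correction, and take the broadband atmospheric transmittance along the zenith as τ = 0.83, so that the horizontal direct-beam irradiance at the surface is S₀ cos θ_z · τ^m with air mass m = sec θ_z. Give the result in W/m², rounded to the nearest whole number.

Hour angle H = 15° × (9.5 − 12) = -37.50°.
With φ = -48.7°, δ = 19.8°, H = -37.50°: sin φ sin δ = -0.2545, cos φ cos δ cos H = 0.4927, so cos θ_z = 0.2382.
Air mass m = 1/cos θ_z = 1/0.2382 = 4.198; τ^m = 0.83^4.198 = 0.4574.
Surface direct beam = 1362 × 0.2382 × 0.4574 = 148.39 W/m².

148 W/m²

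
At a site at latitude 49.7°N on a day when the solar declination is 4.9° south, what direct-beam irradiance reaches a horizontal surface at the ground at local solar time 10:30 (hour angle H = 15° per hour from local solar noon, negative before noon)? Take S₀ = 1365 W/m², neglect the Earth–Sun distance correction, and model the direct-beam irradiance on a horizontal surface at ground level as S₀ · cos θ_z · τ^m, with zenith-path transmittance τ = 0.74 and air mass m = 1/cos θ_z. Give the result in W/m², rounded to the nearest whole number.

410 W/m²

Hour angle H = 15° × (10.5 − 12) = -22.50°.
With φ = 49.7°, δ = -4.9°, H = -22.50°: sin φ sin δ = -0.0651, cos φ cos δ cos H = 0.5954, so cos θ_z = 0.5303.
Air mass m = 1/cos θ_z = 1/0.5303 = 1.886; τ^m = 0.74^1.886 = 0.5667.
Surface direct beam = 1365 × 0.5303 × 0.5667 = 410.21 W/m².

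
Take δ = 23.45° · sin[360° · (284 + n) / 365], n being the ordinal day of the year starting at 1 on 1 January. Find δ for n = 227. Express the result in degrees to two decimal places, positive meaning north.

360 × (284 + 227) / 365 = 504.000°; sin(504.000°) = 0.5878.
δ = 23.45 × 0.5878 = 13.784° ≈ +13.78°.

+13.78°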